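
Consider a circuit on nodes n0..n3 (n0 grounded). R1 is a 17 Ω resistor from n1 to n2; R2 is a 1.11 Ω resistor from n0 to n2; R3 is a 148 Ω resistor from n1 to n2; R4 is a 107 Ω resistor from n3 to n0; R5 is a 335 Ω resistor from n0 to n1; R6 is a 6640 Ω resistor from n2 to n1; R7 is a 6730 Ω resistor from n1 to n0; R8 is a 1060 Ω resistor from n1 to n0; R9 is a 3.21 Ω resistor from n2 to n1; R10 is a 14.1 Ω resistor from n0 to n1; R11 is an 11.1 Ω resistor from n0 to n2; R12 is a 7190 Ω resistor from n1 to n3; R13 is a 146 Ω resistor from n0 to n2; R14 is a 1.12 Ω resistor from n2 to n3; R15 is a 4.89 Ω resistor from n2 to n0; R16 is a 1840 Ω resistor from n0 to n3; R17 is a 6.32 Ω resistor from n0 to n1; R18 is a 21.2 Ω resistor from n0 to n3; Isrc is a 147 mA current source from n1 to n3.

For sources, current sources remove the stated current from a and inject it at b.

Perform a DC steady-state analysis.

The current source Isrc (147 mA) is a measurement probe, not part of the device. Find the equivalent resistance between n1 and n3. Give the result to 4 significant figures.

R_eq = 2.764 Ω

Apply KCL at each of the 3 non-ground nodes and solve the resulting linear system.
Node n1: branches {R1, R3, R5, R6, R7, R8, R9, R10, R12, R17, Isrc} → V_1 = -0.2198
Node n2: branches {R1, R2, R3, R6, R9, R11, R13, R14, R15} → V_2 = 0.03379
Node n3: branches {R4, R12, R14, R16, R18, Isrc} → V_3 = 0.1865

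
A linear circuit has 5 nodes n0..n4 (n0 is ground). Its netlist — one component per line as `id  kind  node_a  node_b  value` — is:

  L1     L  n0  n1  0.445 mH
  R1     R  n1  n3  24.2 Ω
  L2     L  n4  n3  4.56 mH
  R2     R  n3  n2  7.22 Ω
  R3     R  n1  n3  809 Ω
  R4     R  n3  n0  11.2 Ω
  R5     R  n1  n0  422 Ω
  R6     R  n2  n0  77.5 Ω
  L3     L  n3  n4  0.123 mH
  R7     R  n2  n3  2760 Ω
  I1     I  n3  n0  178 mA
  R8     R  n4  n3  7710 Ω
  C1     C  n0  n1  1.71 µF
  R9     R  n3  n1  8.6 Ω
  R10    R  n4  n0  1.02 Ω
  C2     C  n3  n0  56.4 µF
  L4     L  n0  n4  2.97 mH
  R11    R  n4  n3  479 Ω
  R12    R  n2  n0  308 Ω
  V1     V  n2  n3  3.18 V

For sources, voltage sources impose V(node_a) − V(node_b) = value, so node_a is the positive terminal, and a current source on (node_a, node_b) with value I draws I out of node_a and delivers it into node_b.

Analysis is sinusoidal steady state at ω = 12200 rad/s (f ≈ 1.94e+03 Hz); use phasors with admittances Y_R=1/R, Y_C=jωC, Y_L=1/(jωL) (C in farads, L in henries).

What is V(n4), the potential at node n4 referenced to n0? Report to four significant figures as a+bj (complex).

MNA unknowns: 4 node voltages V₁..V_4 plus 1 source current (V1)
L1: Y=0.000-0.1842j on G[0,1]
R1: Y=0.04132+0.000j on G[1,3]
L2: Y=0.000-0.01798j on G[4,3]
R2: Y=0.1385+0.000j on G[3,2]
R3: Y=0.001236+0.000j on G[1,3]
R4: Y=0.08929+0.000j on G[3,0]
R5: Y=0.002370+0.000j on G[1,0]
R6: Y=0.01290+0.000j on G[2,0]
L3: Y=0.000-0.6664j on G[3,4]
R7: Y=0.0003623+0.000j on G[2,3]
I1: z[3]−=0.178, z[0]+=0.178
R8: Y=0.0001297+0.000j on G[4,3]
C1: Y=0.000+0.02086j on G[0,1]
R9: Y=0.1163+0.000j on G[3,1]
R10: Y=0.9804+0.000j on G[4,0]
C2: Y=0.000+0.6881j on G[3,0]
L4: Y=0.000-0.02760j on G[0,4]
R11: Y=0.002088+0.000j on G[4,3]
R12: Y=0.003247+0.000j on G[2,0]
V1: row V2−V3=3.18, i_V1 at 2,3
solve → V1=-0.2671-0.1436j, V2=2.761+0.1288j, V3=-0.4187+0.1288j, V4=-0.08048+0.2336j
aux → i_V1=-0.4862-0.002081j

-0.08048+0.2336j V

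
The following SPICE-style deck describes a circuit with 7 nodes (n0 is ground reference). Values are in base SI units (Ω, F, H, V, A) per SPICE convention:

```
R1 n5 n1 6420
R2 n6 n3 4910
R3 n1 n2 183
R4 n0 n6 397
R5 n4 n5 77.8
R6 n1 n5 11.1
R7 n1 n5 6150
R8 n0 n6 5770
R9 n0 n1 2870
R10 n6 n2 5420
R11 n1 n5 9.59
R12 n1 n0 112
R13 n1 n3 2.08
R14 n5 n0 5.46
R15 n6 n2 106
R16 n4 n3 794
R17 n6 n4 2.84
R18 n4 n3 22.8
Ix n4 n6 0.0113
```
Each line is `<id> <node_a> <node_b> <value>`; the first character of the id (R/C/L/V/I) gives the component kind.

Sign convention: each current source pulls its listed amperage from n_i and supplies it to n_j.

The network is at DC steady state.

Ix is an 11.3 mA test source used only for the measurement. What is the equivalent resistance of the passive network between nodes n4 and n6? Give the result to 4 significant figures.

Element admittances at DC:
  Y(R1) = 0.0001558 S between n5,n1
  Y(R2) = 0.0002037 S between n6,n3
  Y(R3) = 0.005464 S between n1,n2
  Y(R4) = 0.002519 S between n0,n6
  Y(R5) = 0.01285 S between n4,n5
  Y(R6) = 0.09009 S between n1,n5
  Y(R7) = 0.0001626 S between n1,n5
  Y(R8) = 0.0001733 S between n0,n6
  Y(R9) = 0.0003484 S between n0,n1
  Y(R10) = 0.0001845 S between n6,n2
  Y(R11) = 0.1043 S between n1,n5
  Y(R12) = 0.008929 S between n1,n0
  Y(R13) = 0.4808 S between n1,n3
  Y(R14) = 0.1832 S between n5,n0
  Y(R15) = 0.009434 S between n6,n2
  Y(R16) = 0.001259 S between n4,n3
  Y(R17) = 0.3521 S between n6,n4
  Y(R18) = 0.04386 S between n4,n3
  Ix: injects 0.0113 A into n6 (from n4)
Assemble and solve the 6×6 MNA system:
  V(n1)=-0.0005171  V(n2)=0.01754  V(n3)=-0.0007868  V(n4)=-0.003790  V(n5)=-0.0003823  V(n6)=0.02779

R_eq = 2.795 Ω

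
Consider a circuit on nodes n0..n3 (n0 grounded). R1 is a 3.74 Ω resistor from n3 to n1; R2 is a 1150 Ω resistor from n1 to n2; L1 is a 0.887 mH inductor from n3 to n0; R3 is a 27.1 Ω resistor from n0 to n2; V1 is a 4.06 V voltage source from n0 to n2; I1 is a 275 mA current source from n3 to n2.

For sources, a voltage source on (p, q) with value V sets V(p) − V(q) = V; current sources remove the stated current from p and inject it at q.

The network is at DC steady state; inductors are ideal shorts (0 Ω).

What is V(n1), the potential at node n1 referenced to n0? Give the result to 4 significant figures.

-0.01316 V

MNA unknowns: 3 node voltages V₁..V_3 plus 2 source currents (L1, V1)
R1: Y=0.2674 on G[3,1]
R2: Y=0.0008696 on G[1,2]
L1: row V3−V0=0, i_L1 at 3,0
R3: Y=0.03690 on G[0,2]
V1: row V0−V2=4.06, i_V1 at 0,2
I1: z[3]−=0.275, z[2]+=0.275
solve → V1=-0.01316, V2=-4.060, V3=0.000
aux → i_L1=-0.2785, i_V1=-0.4283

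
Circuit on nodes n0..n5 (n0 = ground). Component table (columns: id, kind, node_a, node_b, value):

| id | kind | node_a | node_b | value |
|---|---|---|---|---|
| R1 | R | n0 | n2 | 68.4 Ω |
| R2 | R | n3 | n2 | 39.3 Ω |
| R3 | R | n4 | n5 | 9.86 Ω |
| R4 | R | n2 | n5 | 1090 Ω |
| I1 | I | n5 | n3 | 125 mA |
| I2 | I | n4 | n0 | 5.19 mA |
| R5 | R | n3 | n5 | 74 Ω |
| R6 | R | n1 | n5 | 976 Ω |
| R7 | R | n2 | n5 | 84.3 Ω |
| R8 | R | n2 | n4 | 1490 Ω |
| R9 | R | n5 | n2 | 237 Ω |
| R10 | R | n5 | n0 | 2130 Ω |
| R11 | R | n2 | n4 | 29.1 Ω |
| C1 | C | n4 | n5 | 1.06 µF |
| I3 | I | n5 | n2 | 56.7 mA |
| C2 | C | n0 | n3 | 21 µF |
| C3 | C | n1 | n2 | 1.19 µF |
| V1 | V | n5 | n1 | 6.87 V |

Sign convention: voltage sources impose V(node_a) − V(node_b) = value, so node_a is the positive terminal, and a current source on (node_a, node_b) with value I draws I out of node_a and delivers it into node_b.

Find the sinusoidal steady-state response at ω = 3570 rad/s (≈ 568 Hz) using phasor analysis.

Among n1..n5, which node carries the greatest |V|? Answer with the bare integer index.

MNA unknowns: 5 node voltages V₁..V_5 plus 1 source current (V1)
R1: Y=0.01462+0.000j on G[0,2]
R2: Y=0.02545+0.000j on G[3,2]
R3: Y=0.1014+0.000j on G[4,5]
R4: Y=0.0009174+0.000j on G[2,5]
I1: z[5]−=0.125, z[3]+=0.125
I2: z[4]−=0.00519, z[0]+=0.00519
R5: Y=0.01351+0.000j on G[3,5]
R6: Y=0.001025+0.000j on G[1,5]
R7: Y=0.01186+0.000j on G[2,5]
R8: Y=0.0006711+0.000j on G[2,4]
R9: Y=0.004219+0.000j on G[5,2]
R10: Y=0.0004695+0.000j on G[5,0]
R11: Y=0.03436+0.000j on G[2,4]
C1: Y=0.000+0.003784j on G[4,5]
I3: z[5]−=0.0567, z[2]+=0.0567
C2: Y=0.000+0.07497j on G[0,3]
C3: Y=0.000+0.004248j on G[1,2]
V1: row V5−V1=6.87, i_V1 at 5,1
solve → V1=-11.28+0.3644j, V2=-1.637-0.3971j, V3=0.07516-0.2776j, V4=-3.743+0.1504j, V5=-4.411+0.3644j
aux → i_V1=-0.01027-0.04097j

1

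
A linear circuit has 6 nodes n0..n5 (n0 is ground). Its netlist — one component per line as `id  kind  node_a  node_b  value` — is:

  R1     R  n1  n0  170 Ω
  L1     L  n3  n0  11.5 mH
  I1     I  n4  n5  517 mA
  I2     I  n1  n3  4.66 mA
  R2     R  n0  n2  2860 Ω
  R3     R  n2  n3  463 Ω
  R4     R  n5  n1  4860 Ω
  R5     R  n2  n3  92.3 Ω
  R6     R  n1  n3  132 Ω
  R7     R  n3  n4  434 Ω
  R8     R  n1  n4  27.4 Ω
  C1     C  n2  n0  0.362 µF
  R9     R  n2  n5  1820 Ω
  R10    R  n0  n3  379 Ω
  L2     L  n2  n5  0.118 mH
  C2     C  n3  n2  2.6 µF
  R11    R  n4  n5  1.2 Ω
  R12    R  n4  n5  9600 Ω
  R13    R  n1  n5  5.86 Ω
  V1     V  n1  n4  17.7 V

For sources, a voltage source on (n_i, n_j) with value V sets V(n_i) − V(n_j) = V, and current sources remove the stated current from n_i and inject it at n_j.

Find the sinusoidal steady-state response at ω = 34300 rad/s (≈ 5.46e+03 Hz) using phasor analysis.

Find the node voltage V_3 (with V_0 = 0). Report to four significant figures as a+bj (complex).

-3.623+3.694j V

Element admittances at ω=34300 rad/s:
  Y(R1) = 0.005882+0.000j S between n1,n0
  Y(L1) = 0.000-0.002535j S between n3,n0
  I1: injects 0.517 A into n5 (from n4)
  I2: injects 0.00466 A into n3 (from n1)
  Y(R2) = 0.0003497+0.000j S between n0,n2
  Y(R3) = 0.002160+0.000j S between n2,n3
  Y(R4) = 0.0002058+0.000j S between n5,n1
  Y(R5) = 0.01083+0.000j S between n2,n3
  Y(R6) = 0.007576+0.000j S between n1,n3
  Y(R7) = 0.002304+0.000j S between n3,n4
  Y(R8) = 0.03650+0.000j S between n1,n4
  Y(C1) = 0.000+0.01242j S between n2,n0
  Y(R9) = 0.0005495+0.000j S between n2,n5
  Y(R10) = 0.002639+0.000j S between n0,n3
  Y(L2) = 0.000-0.2471j S between n2,n5
  Y(C2) = 0.000+0.08918j S between n3,n2
  Y(R11) = 0.8333+0.000j S between n4,n5
  Y(R12) = 0.0001042+0.000j S between n4,n5
  Y(R13) = 0.1706+0.000j S between n1,n5
  V1: constraint V(n1)−V(n4) = 17.7
Assemble and solve the 6×6 MNA system:
  V(n1)=10.49+4.157j  V(n2)=-3.631+4.854j  V(n3)=-3.623+3.694j  V(n4)=-7.205+4.157j  V(n5)=-3.515+4.186j
  i(V1)=-3.213-0.02302j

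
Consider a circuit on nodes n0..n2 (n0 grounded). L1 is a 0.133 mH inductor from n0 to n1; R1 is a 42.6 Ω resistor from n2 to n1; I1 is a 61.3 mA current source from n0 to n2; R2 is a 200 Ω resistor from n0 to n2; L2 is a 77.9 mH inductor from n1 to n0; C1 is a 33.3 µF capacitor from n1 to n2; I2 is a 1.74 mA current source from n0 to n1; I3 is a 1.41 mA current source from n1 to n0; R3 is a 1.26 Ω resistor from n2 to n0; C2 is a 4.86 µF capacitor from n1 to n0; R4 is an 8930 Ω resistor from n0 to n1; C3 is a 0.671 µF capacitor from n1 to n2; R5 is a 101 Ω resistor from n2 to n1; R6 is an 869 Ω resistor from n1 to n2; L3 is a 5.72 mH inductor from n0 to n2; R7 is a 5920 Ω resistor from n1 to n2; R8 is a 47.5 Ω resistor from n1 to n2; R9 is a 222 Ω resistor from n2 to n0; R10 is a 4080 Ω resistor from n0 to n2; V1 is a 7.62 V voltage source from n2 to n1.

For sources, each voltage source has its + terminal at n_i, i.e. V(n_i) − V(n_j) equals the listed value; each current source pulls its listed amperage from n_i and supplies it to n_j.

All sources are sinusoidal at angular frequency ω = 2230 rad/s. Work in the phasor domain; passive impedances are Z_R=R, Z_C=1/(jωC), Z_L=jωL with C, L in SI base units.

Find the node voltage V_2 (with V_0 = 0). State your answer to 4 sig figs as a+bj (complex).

7.066-1.630j V

Element admittances at ω=2230 rad/s:
  Y(L1) = 0.000-3.372j S between n0,n1
  Y(R1) = 0.02347+0.000j S between n2,n1
  I1: injects 0.0613 A into n2 (from n0)
  Y(R2) = 0.005000+0.000j S between n0,n2
  Y(L2) = 0.000-0.005756j S between n1,n0
  Y(C1) = 0.000+0.07426j S between n1,n2
  I2: injects 0.00174 A into n1 (from n0)
  I3: injects 0.00141 A into n0 (from n1)
  Y(R3) = 0.7937+0.000j S between n2,n0
  Y(C2) = 0.000+0.01084j S between n1,n0
  Y(R4) = 0.0001120+0.000j S between n0,n1
  Y(C3) = 0.000+0.001496j S between n1,n2
  Y(R5) = 0.009901+0.000j S between n2,n1
  Y(R6) = 0.001151+0.000j S between n1,n2
  Y(L3) = 0.000-0.07840j S between n0,n2
  Y(R7) = 0.0001689+0.000j S between n1,n2
  Y(R8) = 0.02105+0.000j S between n1,n2
  Y(R9) = 0.004505+0.000j S between n2,n0
  Y(R10) = 0.0002451+0.000j S between n0,n2
  V1: constraint V(n2)−V(n1) = 7.62
Assemble and solve the 3×3 MNA system:
  V(n1)=-0.5536-1.630j  V(n2)=7.066-1.630j
  i(V1)=-5.913+1.286j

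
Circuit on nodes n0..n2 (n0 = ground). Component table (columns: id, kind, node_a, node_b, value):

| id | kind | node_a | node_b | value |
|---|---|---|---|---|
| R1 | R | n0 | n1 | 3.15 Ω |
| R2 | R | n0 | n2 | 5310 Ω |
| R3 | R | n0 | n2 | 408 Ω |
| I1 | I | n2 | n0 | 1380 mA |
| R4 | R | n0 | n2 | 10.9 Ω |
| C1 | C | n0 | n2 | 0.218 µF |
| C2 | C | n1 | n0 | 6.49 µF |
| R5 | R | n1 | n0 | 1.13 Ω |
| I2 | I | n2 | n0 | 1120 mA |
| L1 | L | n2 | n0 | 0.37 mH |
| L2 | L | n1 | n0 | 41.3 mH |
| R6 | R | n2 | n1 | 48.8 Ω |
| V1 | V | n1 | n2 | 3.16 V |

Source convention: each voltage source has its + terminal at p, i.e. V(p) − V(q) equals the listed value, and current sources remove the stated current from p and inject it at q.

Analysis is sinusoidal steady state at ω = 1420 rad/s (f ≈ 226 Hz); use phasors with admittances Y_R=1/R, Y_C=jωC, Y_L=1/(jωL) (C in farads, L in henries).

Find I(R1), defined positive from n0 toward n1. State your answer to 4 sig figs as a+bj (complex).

MNA unknowns: 2 node voltages V₁..V_2 plus 1 source current (V1)
R1: Y=0.3175+0.000j on G[0,1]
R2: Y=0.0001883+0.000j on G[0,2]
R3: Y=0.002451+0.000j on G[0,2]
I1: z[2]−=1.38, z[0]+=1.38
R4: Y=0.09174+0.000j on G[0,2]
C1: Y=0.000+0.0003096j on G[0,2]
C2: Y=0.000+0.009216j on G[1,0]
R5: Y=0.8850+0.000j on G[1,0]
I2: z[2]−=1.12, z[0]+=1.12
L1: Y=0.000-1.903j on G[2,0]
L2: Y=0.000-0.01705j on G[1,0]
R6: Y=0.02049+0.000j on G[2,1]
V1: row V1−V2=3.16, i_V1 at 1,2
solve → V1=1.619-2.251j, V2=-1.541-2.251j
aux → i_V1=-1.994+2.720j

-0.5141+0.7147j A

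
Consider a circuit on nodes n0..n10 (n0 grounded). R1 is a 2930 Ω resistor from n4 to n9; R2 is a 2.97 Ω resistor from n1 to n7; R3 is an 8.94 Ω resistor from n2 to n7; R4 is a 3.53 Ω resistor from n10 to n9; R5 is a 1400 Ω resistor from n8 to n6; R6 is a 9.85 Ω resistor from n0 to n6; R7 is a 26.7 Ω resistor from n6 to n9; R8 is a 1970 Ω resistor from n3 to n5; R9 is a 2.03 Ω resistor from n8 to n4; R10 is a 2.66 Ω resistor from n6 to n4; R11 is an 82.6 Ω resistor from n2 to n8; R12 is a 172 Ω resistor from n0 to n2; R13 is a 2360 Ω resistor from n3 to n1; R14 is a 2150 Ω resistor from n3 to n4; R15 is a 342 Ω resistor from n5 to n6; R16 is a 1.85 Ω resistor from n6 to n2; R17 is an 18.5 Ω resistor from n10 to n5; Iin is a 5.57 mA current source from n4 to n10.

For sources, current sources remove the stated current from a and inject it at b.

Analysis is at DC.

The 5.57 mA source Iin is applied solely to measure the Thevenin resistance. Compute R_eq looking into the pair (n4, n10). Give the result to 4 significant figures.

Apply KCL at each of the 10 non-ground nodes and solve the resulting linear system.
Node n1: branches {R2, R13} → V_1 = -8.015e-06
Node n2: branches {R3, R11, R12, R16} → V_2 = -0.0002487
Node n3: branches {R8, R13, R14} → V_3 = 0.04768
Node n4: branches {R1, R9, R10, R14, Iin} → V_4 = -0.01413
Node n5: branches {R8, R15, R17} → V_5 = 0.1441
Node n6: branches {R5, R6, R7, R10, R15, R16} → V_6 = 1.424e-05
Node n7: branches {R2, R3} → V_7 = -6.803e-05
Node n8: branches {R5, R9, R11} → V_8 = -0.01378
Node n9: branches {R1, R4, R7} → V_9 = 0.1348
Node n10: branches {R4, R17, Iin} → V_10 = 0.1528

R_eq = 29.97 Ω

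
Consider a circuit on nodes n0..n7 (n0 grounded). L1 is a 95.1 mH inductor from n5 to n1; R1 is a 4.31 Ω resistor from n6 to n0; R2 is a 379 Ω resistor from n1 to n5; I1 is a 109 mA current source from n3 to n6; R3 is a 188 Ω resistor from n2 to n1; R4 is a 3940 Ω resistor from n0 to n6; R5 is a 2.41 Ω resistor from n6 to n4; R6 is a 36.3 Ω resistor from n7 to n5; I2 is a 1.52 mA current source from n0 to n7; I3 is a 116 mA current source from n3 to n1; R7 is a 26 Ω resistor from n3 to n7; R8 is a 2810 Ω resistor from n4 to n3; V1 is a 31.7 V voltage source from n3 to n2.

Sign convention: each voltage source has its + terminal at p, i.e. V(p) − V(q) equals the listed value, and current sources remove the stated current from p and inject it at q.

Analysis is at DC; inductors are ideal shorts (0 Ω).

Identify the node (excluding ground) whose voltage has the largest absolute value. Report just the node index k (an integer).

2

MNA unknowns: 7 node voltages V₁..V_7 plus 2 source currents (L1, V1)
L1: row V5−V1=0, i_L1 at 5,1
R1: Y=0.2320 on G[6,0]
R2: Y=0.002639 on G[1,5]
I1: z[3]−=0.109, z[6]+=0.109
R3: Y=0.005319 on G[2,1]
R4: Y=0.0002538 on G[0,6]
R5: Y=0.4149 on G[6,4]
R6: Y=0.02755 on G[7,5]
I2: z[0]−=0.00152, z[7]+=0.00152
I3: z[3]−=0.116, z[1]+=0.116
R7: Y=0.03846 on G[3,7]
R8: Y=0.0003559 on G[4,3]
V1: row V3−V2=31.7, i_V1 at 3,2
solve → V1=-304.7, V2=-334.0, V3=-302.3, V4=-0.2525, V5=-304.7, V6=0.006544, V7=-303.3
aux → i_L1=0.03968, i_V1=-0.1557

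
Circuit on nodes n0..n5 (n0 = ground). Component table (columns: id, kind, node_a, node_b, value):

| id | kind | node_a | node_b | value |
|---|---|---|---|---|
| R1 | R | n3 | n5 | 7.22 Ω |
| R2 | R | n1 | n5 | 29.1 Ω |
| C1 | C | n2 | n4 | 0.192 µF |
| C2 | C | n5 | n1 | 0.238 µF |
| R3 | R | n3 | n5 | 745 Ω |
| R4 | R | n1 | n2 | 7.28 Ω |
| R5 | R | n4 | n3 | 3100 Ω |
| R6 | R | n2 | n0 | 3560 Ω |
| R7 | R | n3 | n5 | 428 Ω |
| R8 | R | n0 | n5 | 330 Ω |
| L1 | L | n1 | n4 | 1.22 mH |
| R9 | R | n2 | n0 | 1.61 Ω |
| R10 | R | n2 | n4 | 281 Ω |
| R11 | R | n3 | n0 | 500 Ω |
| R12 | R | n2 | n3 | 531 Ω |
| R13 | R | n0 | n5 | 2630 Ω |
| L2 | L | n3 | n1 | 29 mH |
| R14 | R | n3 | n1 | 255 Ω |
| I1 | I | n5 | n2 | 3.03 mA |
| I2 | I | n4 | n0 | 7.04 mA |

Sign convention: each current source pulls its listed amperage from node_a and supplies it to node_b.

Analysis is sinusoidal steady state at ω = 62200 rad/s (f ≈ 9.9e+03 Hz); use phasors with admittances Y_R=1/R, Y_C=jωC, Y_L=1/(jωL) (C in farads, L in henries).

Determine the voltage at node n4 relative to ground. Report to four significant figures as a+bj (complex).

MNA unknowns: 5 node voltages V₁..V_5
R1: Y=0.1385+0.000j on G[3,5]
R2: Y=0.03436+0.000j on G[1,5]
C1: Y=0.000+0.01194j on G[2,4]
C2: Y=0.000+0.01480j on G[5,1]
R3: Y=0.001342+0.000j on G[3,5]
R4: Y=0.1374+0.000j on G[1,2]
R5: Y=0.0003226+0.000j on G[4,3]
R6: Y=0.0002809+0.000j on G[2,0]
R7: Y=0.002336+0.000j on G[3,5]
R8: Y=0.003030+0.000j on G[0,5]
L1: Y=0.000-0.01318j on G[1,4]
R9: Y=0.6211+0.000j on G[2,0]
R10: Y=0.003559+0.000j on G[2,4]
R11: Y=0.002000+0.000j on G[3,0]
R12: Y=0.001883+0.000j on G[2,3]
R13: Y=0.0003802+0.000j on G[0,5]
L2: Y=0.000-0.0005544j on G[3,1]
R14: Y=0.003922+0.000j on G[3,1]
I1: z[5]−=0.00303, z[2]+=0.00303
I2: z[4]−=0.00704, z[0]+=0.00704
solve → V1=-0.06291+0.1164j, V2=-0.01022-0.001001j, V3=-0.1265+0.1125j, V4=-1.358-0.2419j, V5=-0.1288+0.1165j

-1.358-0.2419j V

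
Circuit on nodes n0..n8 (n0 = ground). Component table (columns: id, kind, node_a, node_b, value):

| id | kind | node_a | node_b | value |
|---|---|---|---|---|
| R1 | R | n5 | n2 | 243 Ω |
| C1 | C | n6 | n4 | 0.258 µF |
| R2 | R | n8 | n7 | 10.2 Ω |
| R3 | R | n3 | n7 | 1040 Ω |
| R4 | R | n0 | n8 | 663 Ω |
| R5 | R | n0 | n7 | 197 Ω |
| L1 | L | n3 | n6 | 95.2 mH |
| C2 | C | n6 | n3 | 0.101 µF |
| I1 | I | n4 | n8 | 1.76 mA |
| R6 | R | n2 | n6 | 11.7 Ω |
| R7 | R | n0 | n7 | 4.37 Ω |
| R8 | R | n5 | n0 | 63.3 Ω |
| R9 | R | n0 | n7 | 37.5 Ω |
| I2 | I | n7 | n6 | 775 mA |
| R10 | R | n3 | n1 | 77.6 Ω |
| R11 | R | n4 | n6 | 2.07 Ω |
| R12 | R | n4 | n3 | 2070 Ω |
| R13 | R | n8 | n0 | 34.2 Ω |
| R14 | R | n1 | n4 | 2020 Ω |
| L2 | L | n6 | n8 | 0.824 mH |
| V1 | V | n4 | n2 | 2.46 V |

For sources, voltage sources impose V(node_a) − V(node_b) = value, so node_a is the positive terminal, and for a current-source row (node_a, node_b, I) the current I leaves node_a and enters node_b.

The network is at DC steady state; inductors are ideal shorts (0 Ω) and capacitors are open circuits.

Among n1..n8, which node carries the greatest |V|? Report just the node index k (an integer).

Apply KCL at each of the 8 non-ground nodes and solve the resulting linear system.
Node n1: branches {R10, R14} → V_1 = 5.389
Node n2: branches {R1, R6, V1} → V_2 = 3.263
Node n3: branches {R3, L1, C2, R10, R12} → V_3 = 5.376
Node n4: branches {C1, I1, R11, R12, R14, V1} → V_4 = 5.723
Node n5: branches {R1, R8} → V_5 = 0.6744
Node n6: branches {C1, L1, C2, R6, I2, R11, L2} → V_6 = 5.376
Node n7: branches {R2, R3, R5, R7, R9, I2} → V_7 = -0.6752
Node n8: branches {R2, R4, I1, R13, L2} → V_8 = 5.376
Source currents: i(L1)=-0.005485, i(L2)=0.7568, i(V1)=-0.1699

4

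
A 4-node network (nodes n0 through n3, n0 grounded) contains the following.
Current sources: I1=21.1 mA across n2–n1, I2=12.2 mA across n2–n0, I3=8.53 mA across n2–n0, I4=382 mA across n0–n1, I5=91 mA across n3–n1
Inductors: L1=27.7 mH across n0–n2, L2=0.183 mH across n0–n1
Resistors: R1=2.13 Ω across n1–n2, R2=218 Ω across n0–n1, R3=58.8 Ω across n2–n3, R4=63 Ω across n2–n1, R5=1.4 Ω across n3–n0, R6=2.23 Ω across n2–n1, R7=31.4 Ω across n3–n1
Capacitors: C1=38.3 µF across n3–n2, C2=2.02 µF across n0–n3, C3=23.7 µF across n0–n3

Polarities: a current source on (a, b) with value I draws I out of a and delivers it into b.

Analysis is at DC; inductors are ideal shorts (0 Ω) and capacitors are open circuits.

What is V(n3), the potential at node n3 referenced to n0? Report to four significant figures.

Element admittances at DC:
  I1: injects 0.0211 A into n1 (from n2)
  L1: short n0↔n2 (DC inductor)
  Y(R1) = 0.4695 S between n1,n2
  Y(C1) = 0.000 S between n3,n2
  Y(R2) = 0.004587 S between n0,n1
  Y(R3) = 0.01701 S between n2,n3
  Y(R4) = 0.01587 S between n2,n1
  I2: injects 0.0122 A into n0 (from n2)
  L2: short n0↔n1 (DC inductor)
  Y(R5) = 0.7143 S between n3,n0
  I3: injects 0.00853 A into n0 (from n2)
  I4: injects 0.382 A into n1 (from n0)
  Y(C2) = 0.000 S between n0,n3
  Y(R6) = 0.4484 S between n2,n1
  Y(R7) = 0.03185 S between n3,n1
  Y(C3) = 0.000 S between n0,n3
  I5: injects 0.091 A into n1 (from n3)
Assemble and solve the 5×5 MNA system:
  V(n1)=0.000  V(n2)=0.000  V(n3)=-0.1192
  i(L1)=0.04386  i(L2)=-0.4903

-0.1192 V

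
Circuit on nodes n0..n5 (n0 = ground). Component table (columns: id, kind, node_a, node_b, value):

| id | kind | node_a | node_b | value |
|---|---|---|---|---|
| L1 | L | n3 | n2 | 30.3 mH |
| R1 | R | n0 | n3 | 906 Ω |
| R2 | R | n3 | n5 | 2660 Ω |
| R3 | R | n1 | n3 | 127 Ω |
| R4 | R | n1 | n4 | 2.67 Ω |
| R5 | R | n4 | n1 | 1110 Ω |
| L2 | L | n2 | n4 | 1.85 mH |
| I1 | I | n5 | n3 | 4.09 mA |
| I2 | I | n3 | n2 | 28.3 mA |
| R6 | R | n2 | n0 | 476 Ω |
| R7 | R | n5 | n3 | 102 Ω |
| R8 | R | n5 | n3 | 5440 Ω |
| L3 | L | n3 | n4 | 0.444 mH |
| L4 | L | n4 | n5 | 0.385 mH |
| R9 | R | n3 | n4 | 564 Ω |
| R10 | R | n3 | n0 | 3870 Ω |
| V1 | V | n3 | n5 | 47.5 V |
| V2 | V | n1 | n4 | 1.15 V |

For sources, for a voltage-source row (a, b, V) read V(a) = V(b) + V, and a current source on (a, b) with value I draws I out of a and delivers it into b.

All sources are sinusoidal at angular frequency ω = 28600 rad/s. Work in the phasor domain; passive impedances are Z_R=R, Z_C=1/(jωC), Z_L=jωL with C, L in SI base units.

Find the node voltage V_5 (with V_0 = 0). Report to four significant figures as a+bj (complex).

Apply KCL at each of the 5 non-ground nodes and solve the resulting linear system.
Node n1: branches {R3, R4, R5, V2} → V_1 = -9.726-0.7455j
Node n2: branches {L1, L2, I2, R6} → V_2 = -9.266+1.542j
Node n3: branches {L1, R1, R2, R3, I1, I2, R7, R8, L3, R9, R10, V1} → V_3 = 14.29-2.379j
Node n4: branches {R4, R5, L2, L3, L4, R9, V2} → V_4 = -10.88-0.7455j
Node n5: branches {R2, I1, R7, R8, L4, V1} → V_5 = -33.21-2.379j
Source currents: i(V1)=-0.6365+2.028j, i(V2)=-0.2426-0.01286j

-33.21-2.379j V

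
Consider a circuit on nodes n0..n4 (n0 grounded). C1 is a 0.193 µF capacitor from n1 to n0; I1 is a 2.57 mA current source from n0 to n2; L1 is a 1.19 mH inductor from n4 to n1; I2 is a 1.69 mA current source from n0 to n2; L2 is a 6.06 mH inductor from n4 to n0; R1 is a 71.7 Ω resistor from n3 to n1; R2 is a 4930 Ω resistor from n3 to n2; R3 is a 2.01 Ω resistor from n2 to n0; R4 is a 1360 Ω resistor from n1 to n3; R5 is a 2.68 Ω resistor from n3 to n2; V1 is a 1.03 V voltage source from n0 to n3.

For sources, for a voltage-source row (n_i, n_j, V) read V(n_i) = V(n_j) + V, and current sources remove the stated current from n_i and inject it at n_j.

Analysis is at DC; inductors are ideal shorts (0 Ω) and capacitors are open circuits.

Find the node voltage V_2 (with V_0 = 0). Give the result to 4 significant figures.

Apply KCL at each of the 4 non-ground nodes and solve the resulting linear system.
Node n1: branches {C1, L1, R1, R4} → V_1 = 0.000
Node n2: branches {I1, I2, R2, R3, R5} → V_2 = -0.4367
Node n3: branches {R1, R2, R4, R5, V1} → V_3 = -1.030
Node n4: branches {L1, L2} → V_4 = 0.000
Source currents: i(L1)=0.01512, i(L2)=-0.01512, i(V1)=-0.2366

-0.4367 V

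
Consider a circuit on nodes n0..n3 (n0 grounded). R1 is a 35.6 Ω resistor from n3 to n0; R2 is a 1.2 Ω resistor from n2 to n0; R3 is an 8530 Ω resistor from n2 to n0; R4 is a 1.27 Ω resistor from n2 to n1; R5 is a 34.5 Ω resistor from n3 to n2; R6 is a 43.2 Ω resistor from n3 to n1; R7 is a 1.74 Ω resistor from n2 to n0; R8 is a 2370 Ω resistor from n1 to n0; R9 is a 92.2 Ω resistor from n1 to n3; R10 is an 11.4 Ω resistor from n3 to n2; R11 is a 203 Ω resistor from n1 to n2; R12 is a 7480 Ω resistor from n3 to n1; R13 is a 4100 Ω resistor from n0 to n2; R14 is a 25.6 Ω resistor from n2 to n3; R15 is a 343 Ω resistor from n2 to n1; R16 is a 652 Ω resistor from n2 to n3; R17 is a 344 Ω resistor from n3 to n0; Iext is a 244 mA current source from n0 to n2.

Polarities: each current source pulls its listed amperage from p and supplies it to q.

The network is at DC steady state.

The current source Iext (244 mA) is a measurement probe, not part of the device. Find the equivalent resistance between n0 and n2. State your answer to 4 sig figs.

Element admittances at DC:
  Y(R1) = 0.02809 S between n3,n0
  Y(R2) = 0.8333 S between n2,n0
  Y(R3) = 0.0001172 S between n2,n0
  Y(R4) = 0.7874 S between n2,n1
  Y(R5) = 0.02899 S between n3,n2
  Y(R6) = 0.02315 S between n3,n1
  Y(R7) = 0.5747 S between n2,n0
  Y(R8) = 0.0004219 S between n1,n0
  Y(R9) = 0.01085 S between n1,n3
  Y(R10) = 0.08772 S between n3,n2
  Y(R11) = 0.004926 S between n1,n2
  Y(R12) = 0.0001337 S between n3,n1
  Y(R13) = 0.0002439 S between n0,n2
  Y(R14) = 0.03906 S between n2,n3
  Y(R15) = 0.002915 S between n2,n1
  Y(R16) = 0.001534 S between n2,n3
  Y(R17) = 0.002907 S between n3,n0
  Iext: injects 0.244 A into n2 (from n0)
Assemble and solve the 3×3 MNA system:
  V(n1)=0.1689  V(n2)=0.1700  V(n3)=0.1461

R_eq = 0.6966 Ω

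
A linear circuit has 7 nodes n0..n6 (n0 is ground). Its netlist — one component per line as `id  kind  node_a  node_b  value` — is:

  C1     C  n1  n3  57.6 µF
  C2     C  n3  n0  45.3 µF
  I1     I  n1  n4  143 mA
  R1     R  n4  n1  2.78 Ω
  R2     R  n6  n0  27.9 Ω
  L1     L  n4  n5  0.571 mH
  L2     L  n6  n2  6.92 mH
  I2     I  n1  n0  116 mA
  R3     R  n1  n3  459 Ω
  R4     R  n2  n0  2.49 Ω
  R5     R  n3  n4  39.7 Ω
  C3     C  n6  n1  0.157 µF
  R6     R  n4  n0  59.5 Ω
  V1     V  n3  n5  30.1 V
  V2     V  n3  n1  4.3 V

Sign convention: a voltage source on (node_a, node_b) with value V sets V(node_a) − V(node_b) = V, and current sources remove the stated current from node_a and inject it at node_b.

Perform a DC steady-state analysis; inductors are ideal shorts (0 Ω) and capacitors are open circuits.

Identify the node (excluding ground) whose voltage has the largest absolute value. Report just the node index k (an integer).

Apply KCL at each of the 6 non-ground nodes and solve the resulting linear system.
Node n1: branches {C1, I1, R1, I2, R3, C3, V2} → V_1 = 18.90
Node n2: branches {L2, R4} → V_2 = 0.000
Node n3: branches {C1, C2, R3, R5, V1, V2} → V_3 = 23.20
Node n4: branches {I1, R1, L1, R5, R6} → V_4 = -6.902
Node n5: branches {L1, V1} → V_5 = -6.902
Node n6: branches {R2, L2, C3} → V_6 = 0.000
Source currents: i(L1)=10.30, i(L2)=0.000, i(V1)=-10.30, i(V2)=9.530

3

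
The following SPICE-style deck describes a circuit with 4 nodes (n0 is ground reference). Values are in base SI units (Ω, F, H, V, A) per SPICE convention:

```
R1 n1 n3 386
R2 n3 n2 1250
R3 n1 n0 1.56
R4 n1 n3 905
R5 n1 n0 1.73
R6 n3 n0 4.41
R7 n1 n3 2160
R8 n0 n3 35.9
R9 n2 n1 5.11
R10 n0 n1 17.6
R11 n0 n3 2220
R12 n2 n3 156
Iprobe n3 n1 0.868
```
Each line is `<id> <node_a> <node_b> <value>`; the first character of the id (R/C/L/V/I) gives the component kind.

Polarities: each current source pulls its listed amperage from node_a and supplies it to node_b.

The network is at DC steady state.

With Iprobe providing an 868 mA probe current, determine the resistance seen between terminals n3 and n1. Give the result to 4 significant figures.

R_eq = 4.471 Ω

Element admittances at DC:
  Y(R1) = 0.002591 S between n1,n3
  Y(R2) = 0.0008000 S between n3,n2
  Y(R3) = 0.6410 S between n1,n0
  Y(R4) = 0.001105 S between n1,n3
  Y(R5) = 0.5780 S between n1,n0
  Y(R6) = 0.2268 S between n3,n0
  Y(R7) = 0.0004630 S between n1,n3
  Y(R8) = 0.02786 S between n0,n3
  Y(R9) = 0.1957 S between n2,n1
  Y(R10) = 0.05682 S between n0,n1
  Y(R11) = 0.0004505 S between n0,n3
  Y(R12) = 0.006410 S between n2,n3
  Iprobe: injects 0.868 A into n1 (from n3)
Assemble and solve the 3×3 MNA system:
  V(n1)=0.6465  V(n2)=0.5086  V(n3)=-3.234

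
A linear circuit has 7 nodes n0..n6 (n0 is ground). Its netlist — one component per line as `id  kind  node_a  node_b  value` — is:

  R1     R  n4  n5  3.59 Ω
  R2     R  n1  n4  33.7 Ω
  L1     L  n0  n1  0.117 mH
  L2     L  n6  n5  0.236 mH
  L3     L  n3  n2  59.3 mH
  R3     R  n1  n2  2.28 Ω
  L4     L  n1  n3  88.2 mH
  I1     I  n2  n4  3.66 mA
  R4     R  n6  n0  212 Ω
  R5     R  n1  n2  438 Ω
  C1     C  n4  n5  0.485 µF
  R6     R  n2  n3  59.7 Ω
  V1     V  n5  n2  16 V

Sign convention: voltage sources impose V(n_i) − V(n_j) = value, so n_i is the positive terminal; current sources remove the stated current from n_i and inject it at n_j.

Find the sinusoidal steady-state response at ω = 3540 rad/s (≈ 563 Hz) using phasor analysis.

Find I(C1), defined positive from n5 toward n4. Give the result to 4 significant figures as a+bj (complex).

1.468e-05+0.002448j A

Apply KCL at each of the 6 non-ground nodes and solve the resulting linear system.
Node n1: branches {R2, L1, R3, L4, R5} → V_1 = -0.0001843-0.02917j
Node n2: branches {L3, R3, I1, R5, R6, V1} → V_2 = -1.068-0.03549j
Node n3: branches {L3, L4, R6} → V_3 = -0.9876-0.2015j
Node n4: branches {R1, R2, I1, C1} → V_4 = 13.51-0.02694j
Node n5: branches {R1, L2, C1, V1} → V_5 = 14.93-0.03549j
Node n6: branches {L2, R4} → V_6 = 14.93-0.09433j
Source currents: i(V1)=-0.4676+0.0003786j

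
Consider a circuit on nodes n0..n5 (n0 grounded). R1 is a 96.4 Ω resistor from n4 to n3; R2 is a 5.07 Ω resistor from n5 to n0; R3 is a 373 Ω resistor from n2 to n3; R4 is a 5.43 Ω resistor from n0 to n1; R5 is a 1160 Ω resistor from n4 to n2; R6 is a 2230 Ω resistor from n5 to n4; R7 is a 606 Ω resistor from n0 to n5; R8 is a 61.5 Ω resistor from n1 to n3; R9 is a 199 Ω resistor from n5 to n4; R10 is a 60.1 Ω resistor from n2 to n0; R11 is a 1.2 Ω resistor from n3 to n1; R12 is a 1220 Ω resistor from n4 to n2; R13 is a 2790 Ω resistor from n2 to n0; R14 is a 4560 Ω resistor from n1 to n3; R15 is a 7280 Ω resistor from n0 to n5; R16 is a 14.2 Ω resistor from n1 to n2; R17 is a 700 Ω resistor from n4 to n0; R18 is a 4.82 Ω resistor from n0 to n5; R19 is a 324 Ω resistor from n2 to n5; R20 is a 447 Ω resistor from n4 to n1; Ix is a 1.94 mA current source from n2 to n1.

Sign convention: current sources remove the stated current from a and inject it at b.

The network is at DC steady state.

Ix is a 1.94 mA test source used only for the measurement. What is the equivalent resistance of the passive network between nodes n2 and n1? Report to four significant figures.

Element admittances at DC:
  Y(R1) = 0.01037 S between n4,n3
  Y(R2) = 0.1972 S between n5,n0
  Y(R3) = 0.002681 S between n2,n3
  Y(R4) = 0.1842 S between n0,n1
  Y(R5) = 0.0008621 S between n4,n2
  Y(R6) = 0.0004484 S between n5,n4
  Y(R7) = 0.001650 S between n0,n5
  Y(R8) = 0.01626 S between n1,n3
  Y(R9) = 0.005025 S between n5,n4
  Y(R10) = 0.01664 S between n2,n0
  Y(R11) = 0.8333 S between n3,n1
  Y(R12) = 0.0008197 S between n4,n2
  Y(R13) = 0.0003584 S between n2,n0
  Y(R14) = 0.0002193 S between n1,n3
  Y(R15) = 0.0001374 S between n0,n5
  Y(R16) = 0.07042 S between n1,n2
  Y(R17) = 0.001429 S between n4,n0
  Y(R18) = 0.2075 S between n0,n5
  Y(R19) = 0.003086 S between n2,n5
  Y(R20) = 0.002237 S between n4,n1
  Ix: injects 0.00194 A into n1 (from n2)
Assemble and solve the 5×5 MNA system:
  V(n1)=0.002065  V(n2)=-0.01887  V(n3)=0.001970  V(n4)=-0.0003526  V(n5)=-0.0001450

R_eq = 10.79 Ω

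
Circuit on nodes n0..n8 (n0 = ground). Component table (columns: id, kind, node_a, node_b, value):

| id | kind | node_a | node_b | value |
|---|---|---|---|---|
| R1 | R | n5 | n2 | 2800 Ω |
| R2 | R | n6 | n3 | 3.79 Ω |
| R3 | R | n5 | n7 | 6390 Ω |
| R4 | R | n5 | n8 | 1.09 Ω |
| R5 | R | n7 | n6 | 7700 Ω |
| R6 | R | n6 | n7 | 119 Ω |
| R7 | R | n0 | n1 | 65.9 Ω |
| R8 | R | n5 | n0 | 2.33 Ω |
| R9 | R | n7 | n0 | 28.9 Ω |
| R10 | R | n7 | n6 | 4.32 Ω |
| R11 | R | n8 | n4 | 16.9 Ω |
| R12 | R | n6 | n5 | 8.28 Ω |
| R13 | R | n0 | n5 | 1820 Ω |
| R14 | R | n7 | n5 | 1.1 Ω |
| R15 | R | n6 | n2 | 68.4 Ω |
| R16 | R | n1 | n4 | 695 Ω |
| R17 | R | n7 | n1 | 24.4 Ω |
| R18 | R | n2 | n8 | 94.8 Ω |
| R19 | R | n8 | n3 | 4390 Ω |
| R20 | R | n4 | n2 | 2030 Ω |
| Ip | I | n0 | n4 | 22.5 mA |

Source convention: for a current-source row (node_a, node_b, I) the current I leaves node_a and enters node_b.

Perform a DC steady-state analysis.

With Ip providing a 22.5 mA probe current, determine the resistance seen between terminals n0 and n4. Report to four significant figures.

R_eq = 19.48 Ω

Element admittances at DC:
  Y(R1) = 0.0003571 S between n5,n2
  Y(R2) = 0.2639 S between n6,n3
  Y(R3) = 0.0001565 S between n5,n7
  Y(R4) = 0.9174 S between n5,n8
  Y(R5) = 0.0001299 S between n7,n6
  Y(R6) = 0.008403 S between n6,n7
  Y(R7) = 0.01517 S between n0,n1
  Y(R8) = 0.4292 S between n5,n0
  Y(R9) = 0.03460 S between n7,n0
  Y(R10) = 0.2315 S between n7,n6
  Y(R11) = 0.05917 S between n8,n4
  Y(R12) = 0.1208 S between n6,n5
  Y(R13) = 0.0005495 S between n0,n5
  Y(R14) = 0.9091 S between n7,n5
  Y(R15) = 0.01462 S between n6,n2
  Y(R16) = 0.001439 S between n1,n4
  Y(R17) = 0.04098 S between n7,n1
  Y(R18) = 0.01055 S between n2,n8
  Y(R19) = 0.0002278 S between n8,n3
  Y(R20) = 0.0004926 S between n4,n2
  Ip: injects 0.0225 A into n4 (from n0)
Assemble and solve the 8×8 MNA system:
  V(n1)=0.04342  V(n2)=0.06396  V(n3)=0.04687  V(n4)=0.4383  V(n5)=0.04715  V(n6)=0.04685  V(n7)=0.04563  V(n8)=0.07077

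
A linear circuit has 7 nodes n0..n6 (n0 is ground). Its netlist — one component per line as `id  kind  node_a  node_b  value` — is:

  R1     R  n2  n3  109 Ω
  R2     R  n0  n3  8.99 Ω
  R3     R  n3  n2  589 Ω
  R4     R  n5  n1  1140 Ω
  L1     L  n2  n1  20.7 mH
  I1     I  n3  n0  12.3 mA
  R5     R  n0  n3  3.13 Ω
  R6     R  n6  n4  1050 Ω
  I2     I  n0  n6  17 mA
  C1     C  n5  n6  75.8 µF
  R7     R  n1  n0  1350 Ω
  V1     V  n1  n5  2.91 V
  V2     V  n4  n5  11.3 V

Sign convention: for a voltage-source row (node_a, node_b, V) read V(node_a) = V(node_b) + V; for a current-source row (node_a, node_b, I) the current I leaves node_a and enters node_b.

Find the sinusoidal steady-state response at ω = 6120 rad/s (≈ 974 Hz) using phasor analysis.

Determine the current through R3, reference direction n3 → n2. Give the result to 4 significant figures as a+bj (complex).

-0.002466+0.0002163j A

Element admittances at ω=6120 rad/s:
  Y(R1) = 0.009174+0.000j S between n2,n3
  Y(R2) = 0.1112+0.000j S between n0,n3
  Y(R3) = 0.001698+0.000j S between n3,n2
  Y(R4) = 0.0008772+0.000j S between n5,n1
  Y(L1) = 0.000-0.007894j S between n2,n1
  I1: injects 0.0123 A into n0 (from n3)
  Y(R5) = 0.3195+0.000j S between n0,n3
  Y(R6) = 0.0009524+0.000j S between n6,n4
  I2: injects 0.017 A into n6 (from n0)
  Y(C1) = 0.000+0.4639j S between n5,n6
  Y(R7) = 0.0007407+0.000j S between n1,n0
  V1: constraint V(n1)−V(n5) = 2.91
  V2: constraint V(n4)−V(n5) = 11.3
Assemble and solve the 8×8 MNA system:
  V(n1)=1.636+1.870j  V(n2)=1.460-0.1306j  V(n3)=0.008099-0.003215j  V(n4)=10.03+1.870j  V(n5)=-1.274+1.870j  V(n6)=-1.274+1.810j
  i(V1)=-0.01955+0.000j  i(V2)=-0.01076-5.700e-05j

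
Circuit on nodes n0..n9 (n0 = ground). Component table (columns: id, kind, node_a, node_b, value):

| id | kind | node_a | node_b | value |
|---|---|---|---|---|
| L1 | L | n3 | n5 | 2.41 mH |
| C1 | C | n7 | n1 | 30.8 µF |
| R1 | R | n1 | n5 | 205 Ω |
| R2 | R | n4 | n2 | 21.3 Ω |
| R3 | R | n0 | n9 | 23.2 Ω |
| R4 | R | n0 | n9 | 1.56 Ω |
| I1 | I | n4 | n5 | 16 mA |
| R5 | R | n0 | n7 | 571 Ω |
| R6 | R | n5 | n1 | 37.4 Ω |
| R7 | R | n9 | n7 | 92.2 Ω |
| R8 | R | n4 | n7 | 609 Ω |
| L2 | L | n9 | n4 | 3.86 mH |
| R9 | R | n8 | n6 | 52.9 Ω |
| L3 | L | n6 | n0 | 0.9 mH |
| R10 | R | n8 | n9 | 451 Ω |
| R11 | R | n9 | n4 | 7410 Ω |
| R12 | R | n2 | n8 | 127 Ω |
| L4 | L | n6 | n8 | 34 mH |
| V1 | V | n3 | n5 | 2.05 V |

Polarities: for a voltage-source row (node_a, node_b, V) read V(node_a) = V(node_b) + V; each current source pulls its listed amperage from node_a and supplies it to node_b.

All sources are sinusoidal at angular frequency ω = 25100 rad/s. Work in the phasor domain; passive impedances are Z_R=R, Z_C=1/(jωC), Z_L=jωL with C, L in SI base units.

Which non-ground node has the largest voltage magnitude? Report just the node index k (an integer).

Element admittances at ω=25100 rad/s:
  Y(L1) = 0.000-0.01653j S between n3,n5
  Y(C1) = 0.000+0.7731j S between n7,n1
  Y(R1) = 0.004878+0.000j S between n1,n5
  Y(R2) = 0.04695+0.000j S between n4,n2
  Y(R3) = 0.04310+0.000j S between n0,n9
  Y(R4) = 0.6410+0.000j S between n0,n9
  I1: injects 0.016 A into n5 (from n4)
  Y(R5) = 0.001751+0.000j S between n0,n7
  Y(R6) = 0.02674+0.000j S between n5,n1
  Y(R7) = 0.01085+0.000j S between n9,n7
  Y(R8) = 0.001642+0.000j S between n4,n7
  Y(L2) = 0.000-0.01032j S between n9,n4
  Y(R9) = 0.01890+0.000j S between n8,n6
  Y(L3) = 0.000-0.04427j S between n6,n0
  Y(R10) = 0.002217+0.000j S between n8,n9
  Y(R11) = 0.0001350+0.000j S between n9,n4
  Y(R12) = 0.007874+0.000j S between n2,n8
  Y(L4) = 0.000-0.001172j S between n6,n8
  V1: constraint V(n3)−V(n5) = 2.05
Assemble and solve the 10×10 MNA system:
  V(n1)=1.059-0.1254j  V(n2)=-0.5043-0.8517j  V(n3)=3.615-0.1254j  V(n4)=-0.5768-0.9468j  V(n5)=1.565-0.1254j  V(n6)=0.08625-0.07318j  V(n7)=1.059-0.1047j  V(n8)=-0.07200-0.2850j  V(n9)=0.002025+0.005849j
  i(V1)=0.000+0.03389j

3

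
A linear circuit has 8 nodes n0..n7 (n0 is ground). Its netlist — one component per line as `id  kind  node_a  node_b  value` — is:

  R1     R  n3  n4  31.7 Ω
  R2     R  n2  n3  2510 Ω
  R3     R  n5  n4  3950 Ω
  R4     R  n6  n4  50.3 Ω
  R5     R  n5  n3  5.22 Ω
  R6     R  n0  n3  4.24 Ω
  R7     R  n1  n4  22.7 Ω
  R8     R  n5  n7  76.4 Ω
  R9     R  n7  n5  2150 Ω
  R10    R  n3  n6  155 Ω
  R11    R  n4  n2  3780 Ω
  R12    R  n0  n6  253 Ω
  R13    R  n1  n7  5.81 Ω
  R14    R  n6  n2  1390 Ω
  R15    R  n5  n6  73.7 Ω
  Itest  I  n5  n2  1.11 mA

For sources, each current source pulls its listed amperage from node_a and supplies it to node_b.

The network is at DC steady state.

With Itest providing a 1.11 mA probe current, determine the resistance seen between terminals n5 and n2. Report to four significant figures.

MNA unknowns: 7 node voltages V₁..V_7
R1: Y=0.03155 on G[3,4]
R2: Y=0.0003984 on G[2,3]
R3: Y=0.0002532 on G[5,4]
R4: Y=0.01988 on G[6,4]
R5: Y=0.1916 on G[5,3]
R6: Y=0.2358 on G[0,3]
R7: Y=0.04405 on G[1,4]
R8: Y=0.01309 on G[5,7]
R9: Y=0.0004651 on G[7,5]
R10: Y=0.006452 on G[3,6]
R11: Y=0.0002646 on G[4,2]
R12: Y=0.003953 on G[0,6]
R13: Y=0.1721 on G[1,7]
R14: Y=0.0007194 on G[6,2]
R15: Y=0.01357 on G[5,6]
Itest: z[5]−=0.00111, z[2]+=0.00111
solve → V1=0.005003, V2=0.8123, V3=-0.0002551, V4=0.007592, V5=-0.004072, V6=0.01522, V7=0.004341

R_eq = 735.4 Ω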